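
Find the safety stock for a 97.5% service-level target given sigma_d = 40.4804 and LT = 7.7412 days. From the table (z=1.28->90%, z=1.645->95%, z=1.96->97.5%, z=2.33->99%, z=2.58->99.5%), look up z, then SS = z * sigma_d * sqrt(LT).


From the table, SL = 97.5% corresponds to z = 1.96
sqrt(LT) = sqrt(7.7412) = 2.7823
SS = 1.96 * 40.4804 * 2.7823 = 220.7522

220.7522 units


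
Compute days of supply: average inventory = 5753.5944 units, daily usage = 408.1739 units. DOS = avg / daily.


DOS = 5753.5944 / 408.1739 = 14.0959

14.0959 days


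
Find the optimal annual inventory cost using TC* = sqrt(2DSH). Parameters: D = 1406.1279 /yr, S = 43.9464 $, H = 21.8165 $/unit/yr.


2*D*S*H = 2696268.9093
TC* = sqrt(2696268.9093) = 1642.0319

1642.0319 $/yr


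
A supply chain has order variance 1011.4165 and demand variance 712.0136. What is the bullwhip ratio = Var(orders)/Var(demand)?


BW = 1011.4165 / 712.0136 = 1.4205

1.4205


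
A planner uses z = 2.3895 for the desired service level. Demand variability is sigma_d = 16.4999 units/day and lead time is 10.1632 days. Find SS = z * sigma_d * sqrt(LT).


sqrt(LT) = sqrt(10.1632) = 3.1880
SS = 2.3895 * 16.4999 * 3.1880 = 125.6908

125.6908 units


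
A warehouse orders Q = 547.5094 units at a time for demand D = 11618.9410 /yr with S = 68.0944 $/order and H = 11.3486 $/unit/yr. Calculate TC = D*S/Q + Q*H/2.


Ordering cost = D*S/Q = 1445.0616
Holding cost = Q*H/2 = 3106.7326
TC = 1445.0616 + 3106.7326 = 4551.7942

4551.7942 $/yr


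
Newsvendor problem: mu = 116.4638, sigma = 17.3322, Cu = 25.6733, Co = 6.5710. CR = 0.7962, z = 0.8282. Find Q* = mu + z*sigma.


CR = Cu/(Cu+Co) = 25.6733/(25.6733+6.5710) = 0.7962
z = 0.8282
Q* = 116.4638 + 0.8282 * 17.3322 = 130.8183

130.8183 units


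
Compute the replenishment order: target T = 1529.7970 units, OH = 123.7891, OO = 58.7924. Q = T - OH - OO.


Inventory position = OH + OO = 123.7891 + 58.7924 = 182.5815
Q = 1529.7970 - 182.5815 = 1347.2155

1347.2155 units


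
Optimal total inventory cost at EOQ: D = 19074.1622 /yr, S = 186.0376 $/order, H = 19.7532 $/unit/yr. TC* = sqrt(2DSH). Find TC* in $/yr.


2*D*S*H = 140188909.1018
TC* = sqrt(140188909.1018) = 11840.1397

11840.1397 $/yr


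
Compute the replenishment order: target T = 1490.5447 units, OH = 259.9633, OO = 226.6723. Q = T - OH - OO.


Inventory position = OH + OO = 259.9633 + 226.6723 = 486.6356
Q = 1490.5447 - 486.6356 = 1003.9091

1003.9091 units


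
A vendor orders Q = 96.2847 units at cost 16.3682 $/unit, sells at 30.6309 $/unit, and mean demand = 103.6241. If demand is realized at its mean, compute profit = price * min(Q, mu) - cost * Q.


Sales at mu = min(96.2847, 103.6241) = 96.2847
Revenue = 30.6309 * 96.2847 = 2949.2870
Total cost = 16.3682 * 96.2847 = 1576.0072
Profit = 2949.2870 - 1576.0072 = 1373.2798

1373.2798 $


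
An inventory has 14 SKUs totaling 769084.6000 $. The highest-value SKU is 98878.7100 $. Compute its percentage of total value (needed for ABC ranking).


Top item = 98878.7100
Total = 769084.6000
Percentage = 98878.7100 / 769084.6000 * 100 = 12.8567

12.8567%


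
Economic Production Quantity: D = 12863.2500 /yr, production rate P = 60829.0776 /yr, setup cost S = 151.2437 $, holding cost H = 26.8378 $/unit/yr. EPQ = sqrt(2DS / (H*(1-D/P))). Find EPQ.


1 - D/P = 1 - 0.2115 = 0.7885
H*(1-D/P) = 21.1625
2DS = 3890971.0480
EPQ = sqrt(183861.3210) = 428.7905

428.7905 units


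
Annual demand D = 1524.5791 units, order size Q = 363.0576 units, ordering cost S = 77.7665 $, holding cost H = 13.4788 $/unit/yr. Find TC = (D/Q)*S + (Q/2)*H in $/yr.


Ordering cost = D*S/Q = 326.5630
Holding cost = Q*H/2 = 2446.7904
TC = 326.5630 + 2446.7904 = 2773.3534

2773.3534 $/yr


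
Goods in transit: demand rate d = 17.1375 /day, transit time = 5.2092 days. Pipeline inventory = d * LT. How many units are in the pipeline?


Pipeline = 17.1375 * 5.2092 = 89.2727

89.2727 units


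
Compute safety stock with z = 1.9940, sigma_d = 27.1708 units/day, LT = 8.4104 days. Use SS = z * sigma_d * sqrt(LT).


sqrt(LT) = sqrt(8.4104) = 2.9001
SS = 1.9940 * 27.1708 * 2.9001 = 157.1216

157.1216 units


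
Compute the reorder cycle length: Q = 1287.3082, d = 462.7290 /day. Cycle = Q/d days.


Cycle = 1287.3082 / 462.7290 = 2.7820

2.7820 days


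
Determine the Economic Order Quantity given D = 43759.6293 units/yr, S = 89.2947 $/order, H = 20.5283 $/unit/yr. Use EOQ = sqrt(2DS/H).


2*D*S = 2 * 43759.6293 * 89.2947 = 7815005.9409
2*D*S/H = 380694.2582
EOQ = sqrt(380694.2582) = 617.0043

617.0043 units


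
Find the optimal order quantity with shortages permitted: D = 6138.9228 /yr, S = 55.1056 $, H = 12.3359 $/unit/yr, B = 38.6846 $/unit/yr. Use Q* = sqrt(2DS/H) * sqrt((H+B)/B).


sqrt(2DS/H) = 234.1928
sqrt((H+B)/B) = 1.1484
Q* = 234.1928 * 1.1484 = 268.9533

268.9533 units


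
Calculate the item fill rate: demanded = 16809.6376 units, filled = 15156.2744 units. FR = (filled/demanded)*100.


FR = 15156.2744 / 16809.6376 * 100 = 90.1642

90.1642%


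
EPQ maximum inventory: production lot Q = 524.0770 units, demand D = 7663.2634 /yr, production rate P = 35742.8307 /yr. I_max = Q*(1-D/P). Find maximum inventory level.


D/P = 0.2144
1 - D/P = 0.7856
I_max = 524.0770 * 0.7856 = 411.7149

411.7149 units


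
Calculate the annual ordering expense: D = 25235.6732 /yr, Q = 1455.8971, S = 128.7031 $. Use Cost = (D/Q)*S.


Number of orders = D/Q = 17.3334
Cost = 17.3334 * 128.7031 = 2230.8646

2230.8646 $/yr


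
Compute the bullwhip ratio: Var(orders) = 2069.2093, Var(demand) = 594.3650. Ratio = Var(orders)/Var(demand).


BW = 2069.2093 / 594.3650 = 3.4814

3.4814


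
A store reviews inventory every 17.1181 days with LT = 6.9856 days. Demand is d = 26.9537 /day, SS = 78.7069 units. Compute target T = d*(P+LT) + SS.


P + LT = 24.1037
d*(P+LT) = 26.9537 * 24.1037 = 649.6839
T = 649.6839 + 78.7069 = 728.3908

728.3908 units


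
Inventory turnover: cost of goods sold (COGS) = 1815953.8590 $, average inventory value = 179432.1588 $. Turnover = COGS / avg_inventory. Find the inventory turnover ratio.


Turnover = 1815953.8590 / 179432.1588 = 10.1206

10.1206


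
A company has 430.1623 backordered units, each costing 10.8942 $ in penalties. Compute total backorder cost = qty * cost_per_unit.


Total = 430.1623 * 10.8942 = 4686.2741

4686.2741 $


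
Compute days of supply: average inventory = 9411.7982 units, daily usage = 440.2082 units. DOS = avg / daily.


DOS = 9411.7982 / 440.2082 = 21.3803

21.3803 days


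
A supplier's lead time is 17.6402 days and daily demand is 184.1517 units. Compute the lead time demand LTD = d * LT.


LTD = 184.1517 * 17.6402 = 3248.4728

3248.4728 units


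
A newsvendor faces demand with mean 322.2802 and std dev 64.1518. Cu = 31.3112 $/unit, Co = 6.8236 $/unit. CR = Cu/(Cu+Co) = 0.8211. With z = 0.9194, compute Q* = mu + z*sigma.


CR = Cu/(Cu+Co) = 31.3112/(31.3112+6.8236) = 0.8211
z = 0.9194
Q* = 322.2802 + 0.9194 * 64.1518 = 381.2614

381.2614 units


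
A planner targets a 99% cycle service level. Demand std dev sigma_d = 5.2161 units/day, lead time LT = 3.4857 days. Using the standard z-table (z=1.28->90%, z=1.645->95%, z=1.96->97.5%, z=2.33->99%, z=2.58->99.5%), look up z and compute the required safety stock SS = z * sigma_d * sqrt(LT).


From the table, SL = 99% corresponds to z = 2.33
sqrt(LT) = sqrt(3.4857) = 1.8670
SS = 2.33 * 5.2161 * 1.8670 = 22.6906

22.6906 units


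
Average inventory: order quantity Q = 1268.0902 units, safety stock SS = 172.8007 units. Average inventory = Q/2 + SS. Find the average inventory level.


Q/2 = 634.0451
Avg = 634.0451 + 172.8007 = 806.8458

806.8458 units


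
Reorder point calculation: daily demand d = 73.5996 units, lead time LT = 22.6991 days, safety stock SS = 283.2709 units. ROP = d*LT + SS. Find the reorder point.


d*LT = 73.5996 * 22.6991 = 1670.6447
ROP = 1670.6447 + 283.2709 = 1953.9156

1953.9156 units


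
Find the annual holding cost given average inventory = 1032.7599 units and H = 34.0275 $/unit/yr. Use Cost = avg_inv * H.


Cost = 1032.7599 * 34.0275 = 35142.2375

35142.2375 $/yr


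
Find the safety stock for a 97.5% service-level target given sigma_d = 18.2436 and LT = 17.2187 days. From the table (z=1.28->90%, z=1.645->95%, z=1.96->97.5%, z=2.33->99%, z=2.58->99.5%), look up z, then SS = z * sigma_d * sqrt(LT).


From the table, SL = 97.5% corresponds to z = 1.96
sqrt(LT) = sqrt(17.2187) = 4.1495
SS = 1.96 * 18.2436 * 4.1495 = 148.3771

148.3771 units


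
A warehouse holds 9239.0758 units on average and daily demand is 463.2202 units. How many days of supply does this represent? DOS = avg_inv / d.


DOS = 9239.0758 / 463.2202 = 19.9453

19.9453 days


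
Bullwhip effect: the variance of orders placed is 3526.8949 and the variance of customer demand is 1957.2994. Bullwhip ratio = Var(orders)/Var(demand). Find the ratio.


BW = 3526.8949 / 1957.2994 = 1.8019

1.8019


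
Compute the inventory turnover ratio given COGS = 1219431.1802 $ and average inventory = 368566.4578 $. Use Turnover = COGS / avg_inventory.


Turnover = 1219431.1802 / 368566.4578 = 3.3086

3.3086


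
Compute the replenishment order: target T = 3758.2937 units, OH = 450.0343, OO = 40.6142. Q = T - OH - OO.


Inventory position = OH + OO = 450.0343 + 40.6142 = 490.6485
Q = 3758.2937 - 490.6485 = 3267.6452

3267.6452 units


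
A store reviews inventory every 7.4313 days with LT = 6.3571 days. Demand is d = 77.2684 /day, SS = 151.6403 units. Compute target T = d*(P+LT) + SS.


P + LT = 13.7884
d*(P+LT) = 77.2684 * 13.7884 = 1065.4076
T = 1065.4076 + 151.6403 = 1217.0479

1217.0479 units


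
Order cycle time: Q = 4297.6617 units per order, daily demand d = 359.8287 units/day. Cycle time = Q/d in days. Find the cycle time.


Cycle = 4297.6617 / 359.8287 = 11.9436

11.9436 days


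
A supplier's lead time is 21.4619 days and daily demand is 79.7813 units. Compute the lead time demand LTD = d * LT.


LTD = 79.7813 * 21.4619 = 1712.2583

1712.2583 units


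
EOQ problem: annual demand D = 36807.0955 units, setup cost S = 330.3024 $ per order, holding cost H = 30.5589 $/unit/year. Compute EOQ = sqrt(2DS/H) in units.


2*D*S = 2 * 36807.0955 * 330.3024 = 24314943.9614
2*D*S/H = 795674.7122
EOQ = sqrt(795674.7122) = 892.0060

892.0060 units


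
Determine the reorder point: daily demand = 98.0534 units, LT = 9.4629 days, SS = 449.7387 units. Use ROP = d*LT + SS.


d*LT = 98.0534 * 9.4629 = 927.8695
ROP = 927.8695 + 449.7387 = 1377.6082

1377.6082 units


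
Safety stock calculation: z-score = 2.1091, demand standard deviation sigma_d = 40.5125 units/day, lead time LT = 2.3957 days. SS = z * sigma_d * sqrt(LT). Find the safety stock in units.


sqrt(LT) = sqrt(2.3957) = 1.5478
SS = 2.1091 * 40.5125 * 1.5478 = 132.2521

132.2521 units


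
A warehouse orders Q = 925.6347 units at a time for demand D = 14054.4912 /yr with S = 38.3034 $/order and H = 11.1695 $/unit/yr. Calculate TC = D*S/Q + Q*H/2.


Ordering cost = D*S/Q = 581.5845
Holding cost = Q*H/2 = 5169.4384
TC = 581.5845 + 5169.4384 = 5751.0229

5751.0229 $/yr


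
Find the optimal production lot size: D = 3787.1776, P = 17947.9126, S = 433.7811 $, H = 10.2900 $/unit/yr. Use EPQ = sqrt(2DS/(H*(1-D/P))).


1 - D/P = 1 - 0.2110 = 0.7890
H*(1-D/P) = 8.1187
2DS = 3285612.1304
EPQ = sqrt(404696.1463) = 636.1573

636.1573 units


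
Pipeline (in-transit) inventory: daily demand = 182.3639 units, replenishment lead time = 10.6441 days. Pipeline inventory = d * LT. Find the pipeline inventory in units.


Pipeline = 182.3639 * 10.6441 = 1941.0996

1941.0996 units


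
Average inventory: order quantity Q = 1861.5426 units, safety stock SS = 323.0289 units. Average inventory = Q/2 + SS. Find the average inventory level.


Q/2 = 930.7713
Avg = 930.7713 + 323.0289 = 1253.8002

1253.8002 units


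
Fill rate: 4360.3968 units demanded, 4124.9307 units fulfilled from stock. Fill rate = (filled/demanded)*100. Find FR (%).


FR = 4124.9307 / 4360.3968 * 100 = 94.5999

94.5999%


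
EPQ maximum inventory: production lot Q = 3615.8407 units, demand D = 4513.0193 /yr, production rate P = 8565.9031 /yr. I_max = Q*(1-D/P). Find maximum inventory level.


D/P = 0.5269
1 - D/P = 0.4731
I_max = 3615.8407 * 0.4731 = 1710.8041

1710.8041 units


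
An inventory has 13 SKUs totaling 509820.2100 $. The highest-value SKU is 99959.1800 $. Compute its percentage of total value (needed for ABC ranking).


Top item = 99959.1800
Total = 509820.2100
Percentage = 99959.1800 / 509820.2100 * 100 = 19.6068

19.6068%


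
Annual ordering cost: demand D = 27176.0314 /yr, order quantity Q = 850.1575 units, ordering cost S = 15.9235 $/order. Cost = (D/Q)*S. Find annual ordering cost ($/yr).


Number of orders = D/Q = 31.9659
Cost = 31.9659 * 15.9235 = 509.0087

509.0087 $/yr


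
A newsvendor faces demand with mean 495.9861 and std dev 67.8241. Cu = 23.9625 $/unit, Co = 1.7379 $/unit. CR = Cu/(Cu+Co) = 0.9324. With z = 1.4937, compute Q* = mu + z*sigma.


CR = Cu/(Cu+Co) = 23.9625/(23.9625+1.7379) = 0.9324
z = 1.4937
Q* = 495.9861 + 1.4937 * 67.8241 = 597.2950

597.2950 units


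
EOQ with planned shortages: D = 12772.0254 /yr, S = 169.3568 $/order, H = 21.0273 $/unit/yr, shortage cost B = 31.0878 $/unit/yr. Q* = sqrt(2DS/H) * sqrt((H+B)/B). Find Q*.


sqrt(2DS/H) = 453.5806
sqrt((H+B)/B) = 1.2948
Q* = 453.5806 * 1.2948 = 587.2746

587.2746 units


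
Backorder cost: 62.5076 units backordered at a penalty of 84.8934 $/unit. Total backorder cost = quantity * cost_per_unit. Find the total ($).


Total = 62.5076 * 84.8934 = 5306.4827

5306.4827 $


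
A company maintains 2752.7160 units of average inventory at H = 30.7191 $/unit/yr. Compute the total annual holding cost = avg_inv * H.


Cost = 2752.7160 * 30.7191 = 84560.9581

84560.9581 $/yr


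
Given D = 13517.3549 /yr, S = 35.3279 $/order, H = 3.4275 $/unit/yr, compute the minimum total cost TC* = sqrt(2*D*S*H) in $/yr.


2*D*S*H = 3273535.0697
TC* = sqrt(3273535.0697) = 1809.2913

1809.2913 $/yr


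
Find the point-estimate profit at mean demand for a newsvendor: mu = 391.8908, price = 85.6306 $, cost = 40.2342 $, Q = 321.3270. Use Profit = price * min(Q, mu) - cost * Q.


Sales at mu = min(321.3270, 391.8908) = 321.3270
Revenue = 85.6306 * 321.3270 = 27515.4238
Total cost = 40.2342 * 321.3270 = 12928.3348
Profit = 27515.4238 - 12928.3348 = 14587.0890

14587.0890 $


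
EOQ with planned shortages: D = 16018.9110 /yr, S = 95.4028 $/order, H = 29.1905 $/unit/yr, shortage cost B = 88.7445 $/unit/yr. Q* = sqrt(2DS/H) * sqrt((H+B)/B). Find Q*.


sqrt(2DS/H) = 323.5872
sqrt((H+B)/B) = 1.1528
Q* = 323.5872 * 1.1528 = 373.0284

373.0284 units


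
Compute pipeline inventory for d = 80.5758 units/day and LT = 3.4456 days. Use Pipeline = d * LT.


Pipeline = 80.5758 * 3.4456 = 277.6320

277.6320 units


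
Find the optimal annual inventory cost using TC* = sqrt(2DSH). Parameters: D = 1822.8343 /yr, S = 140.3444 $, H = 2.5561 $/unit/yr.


2*D*S*H = 1307826.4492
TC* = sqrt(1307826.4492) = 1143.6024

1143.6024 $/yr


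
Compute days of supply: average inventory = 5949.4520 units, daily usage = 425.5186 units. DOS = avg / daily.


DOS = 5949.4520 / 425.5186 = 13.9816

13.9816 days


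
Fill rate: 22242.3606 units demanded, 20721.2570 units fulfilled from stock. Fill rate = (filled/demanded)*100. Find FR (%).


FR = 20721.2570 / 22242.3606 * 100 = 93.1612

93.1612%


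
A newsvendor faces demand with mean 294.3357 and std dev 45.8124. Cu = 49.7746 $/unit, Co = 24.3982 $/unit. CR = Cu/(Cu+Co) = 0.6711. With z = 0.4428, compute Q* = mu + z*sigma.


CR = Cu/(Cu+Co) = 49.7746/(49.7746+24.3982) = 0.6711
z = 0.4428
Q* = 294.3357 + 0.4428 * 45.8124 = 314.6214

314.6214 units


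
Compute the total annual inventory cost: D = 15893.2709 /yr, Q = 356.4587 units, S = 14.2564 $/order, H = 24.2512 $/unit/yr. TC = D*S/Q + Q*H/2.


Ordering cost = D*S/Q = 635.6440
Holding cost = Q*H/2 = 4322.2756
TC = 635.6440 + 4322.2756 = 4957.9196

4957.9196 $/yr


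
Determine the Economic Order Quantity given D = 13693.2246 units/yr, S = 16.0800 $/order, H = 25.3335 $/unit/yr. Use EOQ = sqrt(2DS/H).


2*D*S = 2 * 13693.2246 * 16.0800 = 440374.1031
2*D*S/H = 17383.0739
EOQ = sqrt(17383.0739) = 131.8449

131.8449 units


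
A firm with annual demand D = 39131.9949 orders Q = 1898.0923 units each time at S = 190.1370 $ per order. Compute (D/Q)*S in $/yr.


Number of orders = D/Q = 20.6165
Cost = 20.6165 * 190.1370 = 3919.9570

3919.9570 $/yr


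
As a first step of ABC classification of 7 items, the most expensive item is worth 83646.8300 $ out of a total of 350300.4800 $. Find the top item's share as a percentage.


Top item = 83646.8300
Total = 350300.4800
Percentage = 83646.8300 / 350300.4800 * 100 = 23.8786

23.8786%


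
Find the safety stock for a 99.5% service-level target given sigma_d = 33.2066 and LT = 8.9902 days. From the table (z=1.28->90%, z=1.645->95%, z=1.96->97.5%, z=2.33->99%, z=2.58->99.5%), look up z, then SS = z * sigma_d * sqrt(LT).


From the table, SL = 99.5% corresponds to z = 2.58
sqrt(LT) = sqrt(8.9902) = 2.9984
SS = 2.58 * 33.2066 * 2.9984 = 256.8791

256.8791 units


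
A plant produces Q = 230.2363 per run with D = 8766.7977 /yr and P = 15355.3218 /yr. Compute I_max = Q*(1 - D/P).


D/P = 0.5709
1 - D/P = 0.4291
I_max = 230.2363 * 0.4291 = 98.7877

98.7877 units


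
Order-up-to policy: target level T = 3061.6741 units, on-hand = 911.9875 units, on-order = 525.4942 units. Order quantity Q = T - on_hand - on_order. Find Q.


Inventory position = OH + OO = 911.9875 + 525.4942 = 1437.4817
Q = 3061.6741 - 1437.4817 = 1624.1924

1624.1924 units


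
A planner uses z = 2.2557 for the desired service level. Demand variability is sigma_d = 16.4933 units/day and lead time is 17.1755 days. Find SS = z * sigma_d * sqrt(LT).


sqrt(LT) = sqrt(17.1755) = 4.1443
SS = 2.2557 * 16.4933 * 4.1443 = 154.1855

154.1855 units


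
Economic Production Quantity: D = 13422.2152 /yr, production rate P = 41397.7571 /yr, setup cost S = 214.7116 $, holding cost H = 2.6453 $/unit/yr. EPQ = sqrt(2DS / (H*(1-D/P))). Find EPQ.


1 - D/P = 1 - 0.3242 = 0.6758
H*(1-D/P) = 1.7876
2DS = 5763810.6023
EPQ = sqrt(3224282.4088) = 1795.6287

1795.6287 units


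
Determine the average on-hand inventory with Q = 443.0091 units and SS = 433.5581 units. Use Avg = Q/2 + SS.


Q/2 = 221.5045
Avg = 221.5045 + 433.5581 = 655.0627

655.0627 units


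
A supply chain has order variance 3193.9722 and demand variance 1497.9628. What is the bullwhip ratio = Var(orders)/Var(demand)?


BW = 3193.9722 / 1497.9628 = 2.1322

2.1322


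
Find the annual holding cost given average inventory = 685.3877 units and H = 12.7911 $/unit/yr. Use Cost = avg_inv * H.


Cost = 685.3877 * 12.7911 = 8766.8626

8766.8626 $/yr


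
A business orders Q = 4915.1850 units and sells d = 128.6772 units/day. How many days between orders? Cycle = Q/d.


Cycle = 4915.1850 / 128.6772 = 38.1978

38.1978 days


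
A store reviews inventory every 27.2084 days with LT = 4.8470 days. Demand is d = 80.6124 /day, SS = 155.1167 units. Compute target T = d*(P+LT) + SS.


P + LT = 32.0554
d*(P+LT) = 80.6124 * 32.0554 = 2584.0627
T = 2584.0627 + 155.1167 = 2739.1794

2739.1794 units


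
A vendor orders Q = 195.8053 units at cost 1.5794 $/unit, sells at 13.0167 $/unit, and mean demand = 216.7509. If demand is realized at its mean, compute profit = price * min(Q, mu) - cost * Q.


Sales at mu = min(195.8053, 216.7509) = 195.8053
Revenue = 13.0167 * 195.8053 = 2548.7388
Total cost = 1.5794 * 195.8053 = 309.2549
Profit = 2548.7388 - 309.2549 = 2239.4840

2239.4840 $


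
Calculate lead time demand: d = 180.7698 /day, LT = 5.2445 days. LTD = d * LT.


LTD = 180.7698 * 5.2445 = 948.0472

948.0472 units


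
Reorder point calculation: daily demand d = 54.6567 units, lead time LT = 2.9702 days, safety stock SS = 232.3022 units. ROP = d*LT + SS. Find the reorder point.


d*LT = 54.6567 * 2.9702 = 162.3413
ROP = 162.3413 + 232.3022 = 394.6435

394.6435 units


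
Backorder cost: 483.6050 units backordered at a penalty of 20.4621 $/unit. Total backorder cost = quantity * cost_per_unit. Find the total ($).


Total = 483.6050 * 20.4621 = 9895.5739

9895.5739 $


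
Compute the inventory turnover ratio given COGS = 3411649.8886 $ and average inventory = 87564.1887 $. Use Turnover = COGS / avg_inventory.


Turnover = 3411649.8886 / 87564.1887 = 38.9617

38.9617


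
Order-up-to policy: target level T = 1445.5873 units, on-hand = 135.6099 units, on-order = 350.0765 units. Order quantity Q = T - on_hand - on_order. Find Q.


Inventory position = OH + OO = 135.6099 + 350.0765 = 485.6864
Q = 1445.5873 - 485.6864 = 959.9009

959.9009 units


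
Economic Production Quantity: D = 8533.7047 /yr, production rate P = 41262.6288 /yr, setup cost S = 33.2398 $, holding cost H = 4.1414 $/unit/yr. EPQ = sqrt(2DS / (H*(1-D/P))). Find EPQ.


1 - D/P = 1 - 0.2068 = 0.7932
H*(1-D/P) = 3.2849
2DS = 567317.2750
EPQ = sqrt(172704.6349) = 415.5775

415.5775 units


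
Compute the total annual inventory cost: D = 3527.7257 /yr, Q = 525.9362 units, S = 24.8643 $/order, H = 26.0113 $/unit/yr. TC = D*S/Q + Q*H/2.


Ordering cost = D*S/Q = 166.7777
Holding cost = Q*H/2 = 6840.1421
TC = 166.7777 + 6840.1421 = 7006.9198

7006.9198 $/yr


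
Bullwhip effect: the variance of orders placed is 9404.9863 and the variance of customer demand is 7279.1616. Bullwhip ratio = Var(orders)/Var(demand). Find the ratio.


BW = 9404.9863 / 7279.1616 = 1.2920

1.2920


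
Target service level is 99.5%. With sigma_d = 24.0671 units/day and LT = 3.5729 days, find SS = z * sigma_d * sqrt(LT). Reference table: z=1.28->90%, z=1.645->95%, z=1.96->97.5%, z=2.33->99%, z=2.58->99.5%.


From the table, SL = 99.5% corresponds to z = 2.58
sqrt(LT) = sqrt(3.5729) = 1.8902
SS = 2.58 * 24.0671 * 1.8902 = 117.3691

117.3691 units


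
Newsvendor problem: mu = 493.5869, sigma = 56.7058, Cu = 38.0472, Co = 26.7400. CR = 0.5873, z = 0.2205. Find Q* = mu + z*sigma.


CR = Cu/(Cu+Co) = 38.0472/(38.0472+26.7400) = 0.5873
z = 0.2205
Q* = 493.5869 + 0.2205 * 56.7058 = 506.0905

506.0905 units


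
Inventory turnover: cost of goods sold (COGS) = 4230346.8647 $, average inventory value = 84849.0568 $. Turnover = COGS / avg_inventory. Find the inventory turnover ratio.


Turnover = 4230346.8647 / 84849.0568 = 49.8573

49.8573


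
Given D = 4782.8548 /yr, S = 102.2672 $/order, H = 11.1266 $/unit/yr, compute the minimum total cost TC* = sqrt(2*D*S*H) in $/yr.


2*D*S*H = 10884689.2103
TC* = sqrt(10884689.2103) = 3299.1952

3299.1952 $/yr


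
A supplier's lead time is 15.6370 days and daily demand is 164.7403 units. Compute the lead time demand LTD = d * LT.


LTD = 164.7403 * 15.6370 = 2576.0441

2576.0441 units


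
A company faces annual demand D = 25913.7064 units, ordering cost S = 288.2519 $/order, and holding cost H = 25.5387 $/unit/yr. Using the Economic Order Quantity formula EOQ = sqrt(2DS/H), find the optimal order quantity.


2*D*S = 2 * 25913.7064 * 288.2519 = 14939350.2117
2*D*S/H = 584969.0944
EOQ = sqrt(584969.0944) = 764.8327

764.8327 units


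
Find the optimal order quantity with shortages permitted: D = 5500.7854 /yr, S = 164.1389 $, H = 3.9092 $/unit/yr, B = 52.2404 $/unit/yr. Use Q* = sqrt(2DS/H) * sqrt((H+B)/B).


sqrt(2DS/H) = 679.6560
sqrt((H+B)/B) = 1.0367
Q* = 679.6560 * 1.0367 = 704.6270

704.6270 units


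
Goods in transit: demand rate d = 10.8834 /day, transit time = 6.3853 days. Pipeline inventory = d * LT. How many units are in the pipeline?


Pipeline = 10.8834 * 6.3853 = 69.4938

69.4938 units


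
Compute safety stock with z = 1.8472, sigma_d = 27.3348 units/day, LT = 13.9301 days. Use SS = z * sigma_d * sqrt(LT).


sqrt(LT) = sqrt(13.9301) = 3.7323
SS = 1.8472 * 27.3348 * 3.7323 = 188.4547

188.4547 units


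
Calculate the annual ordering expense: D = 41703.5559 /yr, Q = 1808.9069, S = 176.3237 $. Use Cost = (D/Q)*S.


Number of orders = D/Q = 23.0546
Cost = 23.0546 * 176.3237 = 4065.0656

4065.0656 $/yr


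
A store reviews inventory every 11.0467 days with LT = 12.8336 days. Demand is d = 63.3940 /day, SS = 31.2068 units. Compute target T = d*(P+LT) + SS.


P + LT = 23.8803
d*(P+LT) = 63.3940 * 23.8803 = 1513.8677
T = 1513.8677 + 31.2068 = 1545.0745

1545.0745 units


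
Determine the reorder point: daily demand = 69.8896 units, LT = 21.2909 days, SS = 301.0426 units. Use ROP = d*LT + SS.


d*LT = 69.8896 * 21.2909 = 1488.0125
ROP = 1488.0125 + 301.0426 = 1789.0551

1789.0551 units


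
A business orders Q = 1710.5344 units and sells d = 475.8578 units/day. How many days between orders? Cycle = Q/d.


Cycle = 1710.5344 / 475.8578 = 3.5946

3.5946 days


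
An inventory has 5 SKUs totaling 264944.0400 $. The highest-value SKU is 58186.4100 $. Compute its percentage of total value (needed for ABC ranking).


Top item = 58186.4100
Total = 264944.0400
Percentage = 58186.4100 / 264944.0400 * 100 = 21.9618

21.9618%


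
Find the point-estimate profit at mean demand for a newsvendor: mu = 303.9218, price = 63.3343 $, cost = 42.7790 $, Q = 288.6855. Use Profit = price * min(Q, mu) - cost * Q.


Sales at mu = min(288.6855, 303.9218) = 288.6855
Revenue = 63.3343 * 288.6855 = 18283.6941
Total cost = 42.7790 * 288.6855 = 12349.6770
Profit = 18283.6941 - 12349.6770 = 5934.0171

5934.0171 $


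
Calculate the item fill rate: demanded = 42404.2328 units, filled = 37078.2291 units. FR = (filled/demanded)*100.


FR = 37078.2291 / 42404.2328 * 100 = 87.4399

87.4399%


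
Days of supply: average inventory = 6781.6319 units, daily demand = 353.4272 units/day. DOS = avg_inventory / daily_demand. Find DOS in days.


DOS = 6781.6319 / 353.4272 = 19.1882

19.1882 days


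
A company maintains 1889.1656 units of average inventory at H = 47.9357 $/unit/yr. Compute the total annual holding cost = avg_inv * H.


Cost = 1889.1656 * 47.9357 = 90558.4755

90558.4755 $/yr


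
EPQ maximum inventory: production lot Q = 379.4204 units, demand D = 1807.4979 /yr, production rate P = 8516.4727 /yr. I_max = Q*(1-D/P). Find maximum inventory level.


D/P = 0.2122
1 - D/P = 0.7878
I_max = 379.4204 * 0.7878 = 298.8939

298.8939 units


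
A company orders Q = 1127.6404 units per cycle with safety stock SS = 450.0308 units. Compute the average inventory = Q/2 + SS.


Q/2 = 563.8202
Avg = 563.8202 + 450.0308 = 1013.8510

1013.8510 units


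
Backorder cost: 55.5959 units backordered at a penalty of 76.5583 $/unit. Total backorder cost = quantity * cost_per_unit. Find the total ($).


Total = 55.5959 * 76.5583 = 4256.3276

4256.3276 $


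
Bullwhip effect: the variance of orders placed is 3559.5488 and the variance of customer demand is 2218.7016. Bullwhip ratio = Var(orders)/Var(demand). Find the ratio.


BW = 3559.5488 / 2218.7016 = 1.6043

1.6043


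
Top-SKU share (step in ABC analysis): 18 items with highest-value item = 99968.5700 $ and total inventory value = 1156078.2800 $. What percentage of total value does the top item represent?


Top item = 99968.5700
Total = 1156078.2800
Percentage = 99968.5700 / 1156078.2800 * 100 = 8.6472

8.6472%


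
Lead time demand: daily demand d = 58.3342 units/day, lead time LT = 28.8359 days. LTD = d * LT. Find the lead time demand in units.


LTD = 58.3342 * 28.8359 = 1682.1192

1682.1192 units


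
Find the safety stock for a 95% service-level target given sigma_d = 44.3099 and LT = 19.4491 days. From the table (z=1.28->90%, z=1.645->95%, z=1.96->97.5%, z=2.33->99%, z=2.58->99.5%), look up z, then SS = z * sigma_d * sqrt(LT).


From the table, SL = 95% corresponds to z = 1.645
sqrt(LT) = sqrt(19.4491) = 4.4101
SS = 1.645 * 44.3099 * 4.4101 = 321.4522

321.4522 units


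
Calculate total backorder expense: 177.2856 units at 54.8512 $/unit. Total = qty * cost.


Total = 177.2856 * 54.8512 = 9724.3279

9724.3279 $


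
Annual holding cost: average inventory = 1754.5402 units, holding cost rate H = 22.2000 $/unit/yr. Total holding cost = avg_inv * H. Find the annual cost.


Cost = 1754.5402 * 22.2000 = 38950.7924

38950.7924 $/yr


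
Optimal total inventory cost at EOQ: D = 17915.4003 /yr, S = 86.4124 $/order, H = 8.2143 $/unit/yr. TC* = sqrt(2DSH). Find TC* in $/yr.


2*D*S*H = 25433324.9092
TC* = sqrt(25433324.9092) = 5043.1463

5043.1463 $/yr


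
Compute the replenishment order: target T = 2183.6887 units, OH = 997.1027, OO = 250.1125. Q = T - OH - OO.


Inventory position = OH + OO = 997.1027 + 250.1125 = 1247.2152
Q = 2183.6887 - 1247.2152 = 936.4735

936.4735 units


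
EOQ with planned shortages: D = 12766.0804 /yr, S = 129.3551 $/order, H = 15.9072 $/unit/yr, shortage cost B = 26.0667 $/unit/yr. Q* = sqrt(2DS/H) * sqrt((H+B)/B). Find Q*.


sqrt(2DS/H) = 455.6577
sqrt((H+B)/B) = 1.2690
Q* = 455.6577 * 1.2690 = 578.2096

578.2096 units


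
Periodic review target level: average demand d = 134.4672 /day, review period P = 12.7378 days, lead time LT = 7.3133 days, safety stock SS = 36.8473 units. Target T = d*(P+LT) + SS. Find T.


P + LT = 20.0511
d*(P+LT) = 134.4672 * 20.0511 = 2696.2153
T = 2696.2153 + 36.8473 = 2733.0626

2733.0626 units


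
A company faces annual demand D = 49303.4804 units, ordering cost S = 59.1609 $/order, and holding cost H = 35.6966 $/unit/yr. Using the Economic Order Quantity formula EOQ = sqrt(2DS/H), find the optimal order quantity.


2*D*S = 2 * 49303.4804 * 59.1609 = 5833676.5472
2*D*S/H = 163423.8708
EOQ = sqrt(163423.8708) = 404.2572

404.2572 units


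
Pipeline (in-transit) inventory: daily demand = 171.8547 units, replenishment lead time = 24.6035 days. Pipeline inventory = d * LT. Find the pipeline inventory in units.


Pipeline = 171.8547 * 24.6035 = 4228.2271

4228.2271 units


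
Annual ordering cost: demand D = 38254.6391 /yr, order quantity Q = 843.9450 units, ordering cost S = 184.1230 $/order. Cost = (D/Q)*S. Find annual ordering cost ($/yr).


Number of orders = D/Q = 45.3284
Cost = 45.3284 * 184.1230 = 8345.9928

8345.9928 $/yr


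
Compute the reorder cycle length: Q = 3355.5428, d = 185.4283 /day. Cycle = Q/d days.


Cycle = 3355.5428 / 185.4283 = 18.0962

18.0962 days


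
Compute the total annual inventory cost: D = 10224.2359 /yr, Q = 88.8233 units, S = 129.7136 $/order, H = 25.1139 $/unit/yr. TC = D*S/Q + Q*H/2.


Ordering cost = D*S/Q = 14931.0197
Holding cost = Q*H/2 = 1115.3497
TC = 14931.0197 + 1115.3497 = 16046.3695

16046.3695 $/yr


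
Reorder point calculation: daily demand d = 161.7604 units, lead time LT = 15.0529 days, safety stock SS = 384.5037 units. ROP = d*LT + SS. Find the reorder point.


d*LT = 161.7604 * 15.0529 = 2434.9631
ROP = 2434.9631 + 384.5037 = 2819.4668

2819.4668 units


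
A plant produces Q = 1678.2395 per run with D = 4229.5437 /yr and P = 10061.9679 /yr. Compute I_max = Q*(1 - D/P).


D/P = 0.4203
1 - D/P = 0.5797
I_max = 1678.2395 * 0.5797 = 972.7923

972.7923 units


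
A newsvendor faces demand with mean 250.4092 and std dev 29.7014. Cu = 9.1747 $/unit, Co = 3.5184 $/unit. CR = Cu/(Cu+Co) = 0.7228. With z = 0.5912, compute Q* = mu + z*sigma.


CR = Cu/(Cu+Co) = 9.1747/(9.1747+3.5184) = 0.7228
z = 0.5912
Q* = 250.4092 + 0.5912 * 29.7014 = 267.9687

267.9687 units


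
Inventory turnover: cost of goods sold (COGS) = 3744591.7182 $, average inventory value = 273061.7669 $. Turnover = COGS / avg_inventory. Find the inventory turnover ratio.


Turnover = 3744591.7182 / 273061.7669 = 13.7134

13.7134


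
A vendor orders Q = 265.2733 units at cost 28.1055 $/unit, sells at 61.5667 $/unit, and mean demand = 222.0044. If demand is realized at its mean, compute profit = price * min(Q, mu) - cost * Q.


Sales at mu = min(265.2733, 222.0044) = 222.0044
Revenue = 61.5667 * 222.0044 = 13668.0783
Total cost = 28.1055 * 265.2733 = 7455.6387
Profit = 13668.0783 - 7455.6387 = 6212.4396

6212.4396 $


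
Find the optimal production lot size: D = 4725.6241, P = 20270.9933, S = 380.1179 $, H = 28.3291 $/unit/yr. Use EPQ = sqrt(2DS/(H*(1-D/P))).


1 - D/P = 1 - 0.2331 = 0.7669
H*(1-D/P) = 21.7250
2DS = 3592588.6182
EPQ = sqrt(165366.9443) = 406.6533

406.6533 units


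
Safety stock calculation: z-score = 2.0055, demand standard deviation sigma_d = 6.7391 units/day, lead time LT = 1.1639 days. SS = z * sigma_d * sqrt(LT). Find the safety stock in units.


sqrt(LT) = sqrt(1.1639) = 1.0788
SS = 2.0055 * 6.7391 * 1.0788 = 14.5808

14.5808 units


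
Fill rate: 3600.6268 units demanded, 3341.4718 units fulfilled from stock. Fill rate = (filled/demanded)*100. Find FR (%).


FR = 3341.4718 / 3600.6268 * 100 = 92.8025

92.8025%


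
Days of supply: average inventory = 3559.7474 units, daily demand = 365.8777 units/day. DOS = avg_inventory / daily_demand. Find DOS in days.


DOS = 3559.7474 / 365.8777 = 9.7293

9.7293 days


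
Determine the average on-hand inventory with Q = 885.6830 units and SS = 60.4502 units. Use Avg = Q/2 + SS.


Q/2 = 442.8415
Avg = 442.8415 + 60.4502 = 503.2917

503.2917 units


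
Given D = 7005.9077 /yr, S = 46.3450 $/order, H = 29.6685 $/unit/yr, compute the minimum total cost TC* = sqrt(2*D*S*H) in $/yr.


2*D*S*H = 19266058.8721
TC* = sqrt(19266058.8721) = 4389.3119

4389.3119 $/yr


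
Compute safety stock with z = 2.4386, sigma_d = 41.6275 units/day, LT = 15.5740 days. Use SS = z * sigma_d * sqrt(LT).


sqrt(LT) = sqrt(15.5740) = 3.9464
SS = 2.4386 * 41.6275 * 3.9464 = 400.6093

400.6093 units


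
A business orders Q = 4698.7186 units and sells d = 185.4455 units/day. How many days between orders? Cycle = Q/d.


Cycle = 4698.7186 / 185.4455 = 25.3375

25.3375 days


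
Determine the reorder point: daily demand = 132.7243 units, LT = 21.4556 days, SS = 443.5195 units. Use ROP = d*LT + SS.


d*LT = 132.7243 * 21.4556 = 2847.6795
ROP = 2847.6795 + 443.5195 = 3291.1990

3291.1990 units


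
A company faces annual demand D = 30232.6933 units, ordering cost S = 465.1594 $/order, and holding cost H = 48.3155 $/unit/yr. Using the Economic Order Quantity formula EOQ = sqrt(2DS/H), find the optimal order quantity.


2*D*S = 2 * 30232.6933 * 465.1594 = 28126042.9516
2*D*S/H = 582132.9170
EOQ = sqrt(582132.9170) = 762.9764

762.9764 units


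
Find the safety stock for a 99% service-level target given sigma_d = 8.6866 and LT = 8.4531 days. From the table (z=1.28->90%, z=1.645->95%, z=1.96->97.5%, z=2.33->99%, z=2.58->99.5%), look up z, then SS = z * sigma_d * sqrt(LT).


From the table, SL = 99% corresponds to z = 2.33
sqrt(LT) = sqrt(8.4531) = 2.9074
SS = 2.33 * 8.6866 * 2.9074 = 58.8456

58.8456 units


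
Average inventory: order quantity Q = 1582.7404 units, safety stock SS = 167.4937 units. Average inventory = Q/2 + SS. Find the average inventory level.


Q/2 = 791.3702
Avg = 791.3702 + 167.4937 = 958.8639

958.8639 units


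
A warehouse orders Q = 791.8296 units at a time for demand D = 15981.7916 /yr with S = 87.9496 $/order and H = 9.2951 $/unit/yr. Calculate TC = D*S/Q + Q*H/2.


Ordering cost = D*S/Q = 1775.1195
Holding cost = Q*H/2 = 3680.0677
TC = 1775.1195 + 3680.0677 = 5455.1872

5455.1872 $/yr


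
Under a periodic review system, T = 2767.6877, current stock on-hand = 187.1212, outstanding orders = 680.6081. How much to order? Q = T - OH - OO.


Inventory position = OH + OO = 187.1212 + 680.6081 = 867.7293
Q = 2767.6877 - 867.7293 = 1899.9584

1899.9584 units


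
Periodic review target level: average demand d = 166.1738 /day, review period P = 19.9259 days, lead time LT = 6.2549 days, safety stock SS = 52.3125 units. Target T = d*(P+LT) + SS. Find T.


P + LT = 26.1808
d*(P+LT) = 166.1738 * 26.1808 = 4350.5630
T = 4350.5630 + 52.3125 = 4402.8755

4402.8755 units


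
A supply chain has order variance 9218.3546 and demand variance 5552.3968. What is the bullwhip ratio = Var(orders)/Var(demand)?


BW = 9218.3546 / 5552.3968 = 1.6602

1.6602


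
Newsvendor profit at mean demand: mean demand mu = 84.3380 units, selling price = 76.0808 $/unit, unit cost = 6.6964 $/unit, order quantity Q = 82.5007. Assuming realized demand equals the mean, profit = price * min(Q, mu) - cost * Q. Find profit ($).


Sales at mu = min(82.5007, 84.3380) = 82.5007
Revenue = 76.0808 * 82.5007 = 6276.7193
Total cost = 6.6964 * 82.5007 = 552.4577
Profit = 6276.7193 - 552.4577 = 5724.2616

5724.2616 $


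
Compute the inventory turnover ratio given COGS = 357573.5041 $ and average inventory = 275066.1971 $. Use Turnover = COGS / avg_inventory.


Turnover = 357573.5041 / 275066.1971 = 1.3000

1.3000


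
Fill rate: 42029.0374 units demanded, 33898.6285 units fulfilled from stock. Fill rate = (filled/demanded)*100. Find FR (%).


FR = 33898.6285 / 42029.0374 * 100 = 80.6553

80.6553%


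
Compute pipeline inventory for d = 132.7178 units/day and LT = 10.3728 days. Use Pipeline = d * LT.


Pipeline = 132.7178 * 10.3728 = 1376.6552

1376.6552 units


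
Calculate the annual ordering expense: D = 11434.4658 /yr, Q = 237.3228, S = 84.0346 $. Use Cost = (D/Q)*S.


Number of orders = D/Q = 48.1811
Cost = 48.1811 * 84.0346 = 4048.8767

4048.8767 $/yr


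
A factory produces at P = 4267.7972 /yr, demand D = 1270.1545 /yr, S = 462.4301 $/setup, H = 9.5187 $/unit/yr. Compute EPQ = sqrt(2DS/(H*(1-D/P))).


1 - D/P = 1 - 0.2976 = 0.7024
H*(1-D/P) = 6.6858
2DS = 1174715.3449
EPQ = sqrt(175702.8921) = 419.1693

419.1693 units


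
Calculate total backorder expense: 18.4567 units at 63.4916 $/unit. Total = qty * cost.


Total = 18.4567 * 63.4916 = 1171.8454

1171.8454 $


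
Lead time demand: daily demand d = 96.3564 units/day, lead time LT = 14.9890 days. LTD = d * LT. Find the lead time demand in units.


LTD = 96.3564 * 14.9890 = 1444.2861

1444.2861 units


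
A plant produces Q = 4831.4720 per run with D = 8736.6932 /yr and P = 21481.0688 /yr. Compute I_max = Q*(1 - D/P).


D/P = 0.4067
1 - D/P = 0.5933
I_max = 4831.4720 * 0.5933 = 2866.4353

2866.4353 units


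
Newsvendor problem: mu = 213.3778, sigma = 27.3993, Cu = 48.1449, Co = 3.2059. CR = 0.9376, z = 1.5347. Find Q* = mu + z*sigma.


CR = Cu/(Cu+Co) = 48.1449/(48.1449+3.2059) = 0.9376
z = 1.5347
Q* = 213.3778 + 1.5347 * 27.3993 = 255.4275

255.4275 units


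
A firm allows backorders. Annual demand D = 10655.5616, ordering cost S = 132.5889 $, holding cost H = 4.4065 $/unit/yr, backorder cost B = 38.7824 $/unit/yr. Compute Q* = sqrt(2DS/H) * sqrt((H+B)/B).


sqrt(2DS/H) = 800.7738
sqrt((H+B)/B) = 1.0553
Q* = 800.7738 * 1.0553 = 845.0426

845.0426 units


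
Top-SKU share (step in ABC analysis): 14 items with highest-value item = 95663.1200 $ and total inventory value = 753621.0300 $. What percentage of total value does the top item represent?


Top item = 95663.1200
Total = 753621.0300
Percentage = 95663.1200 / 753621.0300 * 100 = 12.6938

12.6938%


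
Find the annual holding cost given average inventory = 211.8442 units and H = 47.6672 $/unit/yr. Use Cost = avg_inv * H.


Cost = 211.8442 * 47.6672 = 10098.0199

10098.0199 $/yr


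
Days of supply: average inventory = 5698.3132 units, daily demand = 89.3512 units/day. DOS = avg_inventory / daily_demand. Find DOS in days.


DOS = 5698.3132 / 89.3512 = 63.7743

63.7743 days


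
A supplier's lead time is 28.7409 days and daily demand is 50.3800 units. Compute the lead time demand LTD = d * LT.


LTD = 50.3800 * 28.7409 = 1447.9665

1447.9665 units
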